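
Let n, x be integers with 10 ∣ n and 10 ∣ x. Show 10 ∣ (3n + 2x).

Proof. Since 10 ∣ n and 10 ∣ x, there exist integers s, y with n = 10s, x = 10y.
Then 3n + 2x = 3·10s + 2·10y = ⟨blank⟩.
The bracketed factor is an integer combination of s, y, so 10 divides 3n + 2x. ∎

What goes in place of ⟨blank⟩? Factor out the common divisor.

Each term has a factor of 10: 3·10s + 2·10y = 10·(3s + 2y).
Since 3s + 2y is an integer, 10 ∣ (3n + 2x).

10(3s + 2y)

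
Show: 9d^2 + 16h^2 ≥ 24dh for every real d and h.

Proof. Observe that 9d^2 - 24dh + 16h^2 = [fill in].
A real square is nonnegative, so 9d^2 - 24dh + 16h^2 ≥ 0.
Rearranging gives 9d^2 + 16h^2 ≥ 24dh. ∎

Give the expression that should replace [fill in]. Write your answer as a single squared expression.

(3d - 4h)^2

The leading and trailing coefficients are 3^2 and 4^2, and 24 = 2·3·4, so the trinomial is (3d - 4h)^2.
Hence 9d^2 - 24dh + 16h^2 ≥ 0.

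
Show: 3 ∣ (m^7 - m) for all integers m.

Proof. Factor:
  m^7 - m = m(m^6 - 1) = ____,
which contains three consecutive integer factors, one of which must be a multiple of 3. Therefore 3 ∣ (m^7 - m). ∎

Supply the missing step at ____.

m^6 - 1 = (m^2 - 1)(m^4 + m^2 + 1), and m^2 - 1 = (m-1)(m+1).
So m(m^6 - 1) = (m - 1)m(m + 1)(m^4 + m^2 + 1).

(m - 1)m(m + 1)(m^4 + m^2 + 1)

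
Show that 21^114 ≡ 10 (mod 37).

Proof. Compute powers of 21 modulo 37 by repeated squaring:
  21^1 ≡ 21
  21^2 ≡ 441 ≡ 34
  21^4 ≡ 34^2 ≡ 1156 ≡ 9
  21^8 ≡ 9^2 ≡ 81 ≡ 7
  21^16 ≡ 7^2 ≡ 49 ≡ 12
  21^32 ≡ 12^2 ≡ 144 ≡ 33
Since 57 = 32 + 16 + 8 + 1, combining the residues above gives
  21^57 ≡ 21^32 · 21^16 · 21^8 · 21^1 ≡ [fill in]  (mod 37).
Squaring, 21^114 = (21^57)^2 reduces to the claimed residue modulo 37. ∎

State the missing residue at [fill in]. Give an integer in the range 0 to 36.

21^32 · 21^16 · 21^8 · 21^1 ≡ 33 · 12 · 7 · 21 = 58212.
58212 mod 37 = 11, so 21^57 ≡ 11 (mod 37).

11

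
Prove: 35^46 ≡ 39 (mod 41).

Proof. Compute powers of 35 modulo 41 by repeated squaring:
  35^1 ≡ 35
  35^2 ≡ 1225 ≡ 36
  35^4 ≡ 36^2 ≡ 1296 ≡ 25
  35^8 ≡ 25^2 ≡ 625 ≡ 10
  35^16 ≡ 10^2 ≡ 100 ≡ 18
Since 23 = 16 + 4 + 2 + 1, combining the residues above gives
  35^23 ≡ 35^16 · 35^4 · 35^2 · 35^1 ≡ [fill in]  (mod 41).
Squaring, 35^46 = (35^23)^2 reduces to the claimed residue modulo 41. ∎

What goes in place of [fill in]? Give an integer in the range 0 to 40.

35^16 · 35^4 · 35^2 · 35^1 ≡ 18 · 25 · 36 · 35 = 567000.
567000 mod 41 = 11, so 35^23 ≡ 11 (mod 41).

11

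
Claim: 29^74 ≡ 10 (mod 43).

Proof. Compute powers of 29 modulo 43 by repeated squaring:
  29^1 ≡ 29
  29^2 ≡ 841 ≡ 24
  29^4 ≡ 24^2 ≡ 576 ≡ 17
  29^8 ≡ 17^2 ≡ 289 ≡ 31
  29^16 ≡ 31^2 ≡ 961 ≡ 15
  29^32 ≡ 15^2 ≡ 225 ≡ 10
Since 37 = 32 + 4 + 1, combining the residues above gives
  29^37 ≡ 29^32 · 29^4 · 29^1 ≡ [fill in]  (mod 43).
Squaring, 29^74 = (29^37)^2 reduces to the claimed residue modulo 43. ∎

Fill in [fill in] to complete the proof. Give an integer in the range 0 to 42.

28

Multiply the listed residues: 10 · 17 · 29 = 170 → 4930.
Reducing modulo 43: 4930 = 114·43 + 28, so 29^37 ≡ 28.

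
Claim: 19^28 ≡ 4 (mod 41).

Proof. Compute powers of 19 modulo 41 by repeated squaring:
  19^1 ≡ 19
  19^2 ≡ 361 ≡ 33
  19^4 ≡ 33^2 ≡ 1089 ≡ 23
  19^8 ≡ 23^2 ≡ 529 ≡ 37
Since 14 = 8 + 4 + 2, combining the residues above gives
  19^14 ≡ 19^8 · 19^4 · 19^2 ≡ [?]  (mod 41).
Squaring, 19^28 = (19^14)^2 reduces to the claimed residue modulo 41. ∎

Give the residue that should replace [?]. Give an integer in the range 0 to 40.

39

Multiply the listed residues: 37 · 23 · 33 = 851 → 28083.
Reducing modulo 41: 28083 = 684·41 + 39, so 19^14 ≡ 39.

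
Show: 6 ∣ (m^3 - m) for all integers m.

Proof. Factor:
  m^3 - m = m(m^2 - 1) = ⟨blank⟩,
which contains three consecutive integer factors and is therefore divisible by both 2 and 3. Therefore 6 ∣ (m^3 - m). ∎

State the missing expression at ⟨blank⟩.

(m - 1)m(m + 1)

m(m^2 - 1) = m(m - 1)(m + 1) = (m - 1)m(m + 1).
These three factors are consecutive integers, so their product is divisible by 6.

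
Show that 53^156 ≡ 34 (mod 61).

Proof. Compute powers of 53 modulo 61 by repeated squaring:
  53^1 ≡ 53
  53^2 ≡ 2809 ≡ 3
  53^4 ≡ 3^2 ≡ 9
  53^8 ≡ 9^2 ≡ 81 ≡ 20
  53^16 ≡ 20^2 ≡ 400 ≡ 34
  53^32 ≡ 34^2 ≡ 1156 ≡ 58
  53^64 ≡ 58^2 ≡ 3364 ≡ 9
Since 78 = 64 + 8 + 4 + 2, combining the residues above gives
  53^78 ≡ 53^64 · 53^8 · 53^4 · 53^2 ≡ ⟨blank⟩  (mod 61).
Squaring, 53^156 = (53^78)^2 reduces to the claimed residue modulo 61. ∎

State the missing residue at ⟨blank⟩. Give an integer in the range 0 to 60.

Multiply the listed residues: 9 · 20 · 9 · 3 = 180 → 1620 → 4860.
Reducing modulo 61: 4860 = 79·61 + 41, so 53^78 ≡ 41.

41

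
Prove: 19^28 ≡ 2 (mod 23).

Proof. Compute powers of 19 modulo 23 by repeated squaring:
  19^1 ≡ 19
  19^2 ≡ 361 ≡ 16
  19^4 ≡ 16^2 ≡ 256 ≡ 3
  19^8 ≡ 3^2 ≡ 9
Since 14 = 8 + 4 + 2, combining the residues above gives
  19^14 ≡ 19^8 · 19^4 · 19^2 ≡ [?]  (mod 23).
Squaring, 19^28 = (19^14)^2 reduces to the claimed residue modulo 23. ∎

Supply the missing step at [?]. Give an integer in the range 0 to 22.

18

Multiply the listed residues: 9 · 3 · 16 = 27 → 432.
Reducing modulo 23: 432 = 18·23 + 18, so 19^14 ≡ 18.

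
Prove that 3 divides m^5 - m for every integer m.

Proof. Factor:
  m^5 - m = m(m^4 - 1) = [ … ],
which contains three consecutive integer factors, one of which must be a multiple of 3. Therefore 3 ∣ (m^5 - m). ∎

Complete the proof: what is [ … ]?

m^4 - 1 = (m^2 - 1)(m^2 + 1), and m^2 - 1 = (m-1)(m+1).
So m(m^4 - 1) = (m - 1)m(m + 1)(m^2 + 1).

(m - 1)m(m + 1)(m^2 + 1)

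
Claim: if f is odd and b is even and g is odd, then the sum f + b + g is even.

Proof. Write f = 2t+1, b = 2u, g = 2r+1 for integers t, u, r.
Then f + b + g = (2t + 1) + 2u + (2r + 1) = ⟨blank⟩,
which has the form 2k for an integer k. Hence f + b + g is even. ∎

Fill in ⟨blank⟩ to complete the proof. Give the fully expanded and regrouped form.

2(r + t + u + 1)

Expanding: (2t + 1) + 2u + (2r + 1) = 2r + 2t + 2u + 2.
Every term is even; pulling out the factor of 2 gives 2(r + t + u + 1).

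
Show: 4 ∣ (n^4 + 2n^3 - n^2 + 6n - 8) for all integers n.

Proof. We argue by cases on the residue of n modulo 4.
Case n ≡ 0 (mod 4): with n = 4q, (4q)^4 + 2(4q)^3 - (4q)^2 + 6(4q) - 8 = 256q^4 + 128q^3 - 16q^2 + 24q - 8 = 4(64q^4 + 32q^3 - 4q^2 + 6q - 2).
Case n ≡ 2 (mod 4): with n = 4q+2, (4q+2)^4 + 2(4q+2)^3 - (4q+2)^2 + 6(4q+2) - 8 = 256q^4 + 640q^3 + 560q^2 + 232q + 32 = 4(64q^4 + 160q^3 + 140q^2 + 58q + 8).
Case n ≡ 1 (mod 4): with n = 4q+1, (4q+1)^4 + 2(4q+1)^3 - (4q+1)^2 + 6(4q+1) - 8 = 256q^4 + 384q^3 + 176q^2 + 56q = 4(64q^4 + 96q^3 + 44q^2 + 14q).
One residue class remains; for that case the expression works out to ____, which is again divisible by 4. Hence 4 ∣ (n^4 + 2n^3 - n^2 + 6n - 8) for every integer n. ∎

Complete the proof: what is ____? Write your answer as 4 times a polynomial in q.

4(64q^4 + 224q^3 + 284q^2 + 162q + 34)

The residues treated are {0, 2, 1}, so the missing case is n ≡ 3 (mod 4); write n = 4q+3.
Then (4q+3)^4 + 2(4q+3)^3 - (4q+3)^2 + 6(4q+3) - 8 = 256q^4 + 896q^3 + 1136q^2 + 648q + 136 = 4(64q^4 + 224q^3 + 284q^2 + 162q + 34).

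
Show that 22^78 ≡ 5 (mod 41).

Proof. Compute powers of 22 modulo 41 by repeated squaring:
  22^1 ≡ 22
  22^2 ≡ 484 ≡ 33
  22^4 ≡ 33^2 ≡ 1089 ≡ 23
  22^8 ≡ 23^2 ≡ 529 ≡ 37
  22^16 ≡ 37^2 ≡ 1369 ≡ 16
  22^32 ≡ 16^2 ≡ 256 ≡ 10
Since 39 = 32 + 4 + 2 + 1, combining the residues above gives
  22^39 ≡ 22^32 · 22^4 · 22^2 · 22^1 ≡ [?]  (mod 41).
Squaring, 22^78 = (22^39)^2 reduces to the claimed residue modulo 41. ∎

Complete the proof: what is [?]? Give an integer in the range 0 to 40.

28

Multiply the listed residues: 10 · 23 · 33 · 22 = 230 → 7590 → 166980.
Reducing modulo 41: 166980 = 4072·41 + 28, so 22^39 ≡ 28.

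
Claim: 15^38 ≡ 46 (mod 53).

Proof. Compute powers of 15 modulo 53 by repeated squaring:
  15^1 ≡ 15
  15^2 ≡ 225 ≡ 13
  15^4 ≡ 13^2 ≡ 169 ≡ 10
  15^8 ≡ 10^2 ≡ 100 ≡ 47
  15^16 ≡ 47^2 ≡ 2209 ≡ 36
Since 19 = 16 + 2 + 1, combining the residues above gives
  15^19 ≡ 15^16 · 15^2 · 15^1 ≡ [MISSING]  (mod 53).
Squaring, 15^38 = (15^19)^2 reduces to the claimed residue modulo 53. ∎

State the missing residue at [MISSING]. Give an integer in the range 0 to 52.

24

Multiply the listed residues: 36 · 13 · 15 = 468 → 7020.
Reducing modulo 53: 7020 = 132·53 + 24, so 15^19 ≡ 24.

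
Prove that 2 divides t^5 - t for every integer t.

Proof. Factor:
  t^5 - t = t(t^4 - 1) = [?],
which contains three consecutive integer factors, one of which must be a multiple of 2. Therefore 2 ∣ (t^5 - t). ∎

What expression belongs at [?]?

t^4 - 1 = (t^2 - 1)(t^2 + 1), and t^2 - 1 = (t-1)(t+1).
So t(t^4 - 1) = (t - 1)t(t + 1)(t^2 + 1).

(t - 1)t(t + 1)(t^2 + 1)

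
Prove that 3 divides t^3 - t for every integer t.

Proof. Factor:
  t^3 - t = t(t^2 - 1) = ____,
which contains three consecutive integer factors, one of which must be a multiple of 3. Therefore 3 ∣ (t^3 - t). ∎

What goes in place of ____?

(t - 1)t(t + 1)

t(t^2 - 1) = t(t - 1)(t + 1) = (t - 1)t(t + 1).
These three factors are consecutive integers, so their product is divisible by 3.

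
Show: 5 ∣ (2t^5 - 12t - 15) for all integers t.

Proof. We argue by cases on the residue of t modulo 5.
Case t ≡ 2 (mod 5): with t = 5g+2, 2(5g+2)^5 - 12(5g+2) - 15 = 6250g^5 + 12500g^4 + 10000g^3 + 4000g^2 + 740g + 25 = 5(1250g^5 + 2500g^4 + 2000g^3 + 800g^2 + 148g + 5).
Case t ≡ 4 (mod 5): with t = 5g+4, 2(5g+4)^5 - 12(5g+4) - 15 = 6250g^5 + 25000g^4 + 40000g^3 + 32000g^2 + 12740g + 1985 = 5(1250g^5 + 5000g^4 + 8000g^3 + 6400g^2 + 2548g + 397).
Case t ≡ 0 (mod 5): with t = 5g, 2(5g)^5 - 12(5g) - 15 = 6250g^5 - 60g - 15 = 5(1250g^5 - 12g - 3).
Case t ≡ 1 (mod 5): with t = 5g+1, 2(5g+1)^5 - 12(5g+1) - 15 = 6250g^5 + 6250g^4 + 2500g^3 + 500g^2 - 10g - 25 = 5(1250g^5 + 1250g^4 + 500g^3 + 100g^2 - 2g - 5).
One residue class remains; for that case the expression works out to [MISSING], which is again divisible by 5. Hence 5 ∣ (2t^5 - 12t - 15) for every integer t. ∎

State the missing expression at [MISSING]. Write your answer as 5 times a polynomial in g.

5(1250g^5 + 3750g^4 + 4500g^3 + 2700g^2 + 798g + 87)

The residues treated are {2, 4, 0, 1}, so the missing case is t ≡ 3 (mod 5); write t = 5g+3.
Then 2(5g+3)^5 - 12(5g+3) - 15 = 6250g^5 + 18750g^4 + 22500g^3 + 13500g^2 + 3990g + 435 = 5(1250g^5 + 3750g^4 + 4500g^3 + 2700g^2 + 798g + 87).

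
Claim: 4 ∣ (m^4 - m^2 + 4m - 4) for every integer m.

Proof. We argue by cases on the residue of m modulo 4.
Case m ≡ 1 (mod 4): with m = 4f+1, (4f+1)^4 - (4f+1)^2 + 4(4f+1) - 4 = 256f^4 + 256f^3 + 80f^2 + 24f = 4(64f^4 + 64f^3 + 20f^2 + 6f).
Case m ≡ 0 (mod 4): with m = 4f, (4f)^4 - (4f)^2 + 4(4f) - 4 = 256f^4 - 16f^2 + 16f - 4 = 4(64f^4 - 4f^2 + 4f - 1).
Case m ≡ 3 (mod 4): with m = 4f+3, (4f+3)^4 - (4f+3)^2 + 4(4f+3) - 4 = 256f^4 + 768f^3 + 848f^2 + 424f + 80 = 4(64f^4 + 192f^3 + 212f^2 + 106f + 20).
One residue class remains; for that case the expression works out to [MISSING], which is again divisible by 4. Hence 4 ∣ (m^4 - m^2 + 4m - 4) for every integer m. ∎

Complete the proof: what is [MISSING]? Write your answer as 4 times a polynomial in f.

The residues treated are {1, 0, 3}, so the missing case is m ≡ 2 (mod 4); write m = 4f+2.
Then (4f+2)^4 - (4f+2)^2 + 4(4f+2) - 4 = 256f^4 + 512f^3 + 368f^2 + 128f + 16 = 4(64f^4 + 128f^3 + 92f^2 + 32f + 4).

4(64f^4 + 128f^3 + 92f^2 + 32f + 4)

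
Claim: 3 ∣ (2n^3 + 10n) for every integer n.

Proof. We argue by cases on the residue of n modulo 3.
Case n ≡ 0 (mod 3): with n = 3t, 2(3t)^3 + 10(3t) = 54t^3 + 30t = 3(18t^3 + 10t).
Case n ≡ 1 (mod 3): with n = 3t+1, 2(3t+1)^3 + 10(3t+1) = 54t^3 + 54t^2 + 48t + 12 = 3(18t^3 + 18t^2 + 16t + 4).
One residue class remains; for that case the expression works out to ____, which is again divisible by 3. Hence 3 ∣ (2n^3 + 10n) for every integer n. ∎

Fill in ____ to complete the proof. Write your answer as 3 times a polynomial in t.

Only n ≡ 2 (mod 3) is unaccounted for. Put n = 3t+2:
2(3t+2)^3 + 10(3t+2) expands to 54t^3 + 108t^2 + 102t + 36,
and factoring out 3 leaves 3(18t^3 + 36t^2 + 34t + 12).

3(18t^3 + 36t^2 + 34t + 12)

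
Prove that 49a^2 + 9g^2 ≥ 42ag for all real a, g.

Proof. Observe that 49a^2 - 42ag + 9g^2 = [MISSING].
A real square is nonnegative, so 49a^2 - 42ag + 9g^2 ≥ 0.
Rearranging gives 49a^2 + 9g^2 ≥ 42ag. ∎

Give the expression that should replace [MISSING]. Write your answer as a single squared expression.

49a^2 - 42ag + 9g^2 is a perfect-square trinomial: the outer terms are (7a)^2 and (3g)^2, and the cross term is -2·7a·3g.
So 49a^2 - 42ag + 9g^2 = (7a - 3g)^2 ≥ 0.

(7a - 3g)^2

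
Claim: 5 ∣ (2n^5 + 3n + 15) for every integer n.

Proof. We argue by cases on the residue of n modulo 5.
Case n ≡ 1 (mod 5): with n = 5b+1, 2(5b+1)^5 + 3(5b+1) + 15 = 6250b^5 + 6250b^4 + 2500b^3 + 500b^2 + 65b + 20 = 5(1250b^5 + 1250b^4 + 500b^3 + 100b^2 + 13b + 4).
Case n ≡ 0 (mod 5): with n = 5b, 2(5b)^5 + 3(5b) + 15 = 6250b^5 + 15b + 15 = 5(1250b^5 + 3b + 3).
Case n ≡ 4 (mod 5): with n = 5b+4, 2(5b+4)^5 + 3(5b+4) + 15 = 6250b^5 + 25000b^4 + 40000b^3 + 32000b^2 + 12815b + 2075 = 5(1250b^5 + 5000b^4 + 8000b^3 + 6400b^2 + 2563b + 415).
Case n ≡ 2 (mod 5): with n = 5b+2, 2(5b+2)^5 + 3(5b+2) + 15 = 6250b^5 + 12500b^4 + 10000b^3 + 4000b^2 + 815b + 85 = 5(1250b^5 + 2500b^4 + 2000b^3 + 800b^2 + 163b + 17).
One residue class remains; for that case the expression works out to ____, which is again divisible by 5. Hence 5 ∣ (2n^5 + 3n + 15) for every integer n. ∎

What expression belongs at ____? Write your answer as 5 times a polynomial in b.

5(1250b^5 + 3750b^4 + 4500b^3 + 2700b^2 + 813b + 102)

The residues treated are {1, 0, 4, 2}, so the missing case is n ≡ 3 (mod 5); write n = 5b+3.
Then 2(5b+3)^5 + 3(5b+3) + 15 = 6250b^5 + 18750b^4 + 22500b^3 + 13500b^2 + 4065b + 510 = 5(1250b^5 + 3750b^4 + 4500b^3 + 2700b^2 + 813b + 102).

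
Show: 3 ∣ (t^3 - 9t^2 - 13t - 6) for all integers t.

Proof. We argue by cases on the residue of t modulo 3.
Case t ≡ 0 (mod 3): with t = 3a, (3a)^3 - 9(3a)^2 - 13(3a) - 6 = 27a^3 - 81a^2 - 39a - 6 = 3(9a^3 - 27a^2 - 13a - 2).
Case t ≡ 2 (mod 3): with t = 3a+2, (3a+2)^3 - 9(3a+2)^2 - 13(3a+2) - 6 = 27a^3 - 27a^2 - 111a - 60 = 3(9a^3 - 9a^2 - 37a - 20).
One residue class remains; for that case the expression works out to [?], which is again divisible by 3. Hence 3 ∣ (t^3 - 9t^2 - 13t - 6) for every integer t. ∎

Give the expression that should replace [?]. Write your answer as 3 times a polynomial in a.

Only t ≡ 1 (mod 3) is unaccounted for. Put t = 3a+1:
(3a+1)^3 - 9(3a+1)^2 - 13(3a+1) - 6 expands to 27a^3 - 54a^2 - 84a - 27,
and factoring out 3 leaves 3(9a^3 - 18a^2 - 28a - 9).

3(9a^3 - 18a^2 - 28a - 9)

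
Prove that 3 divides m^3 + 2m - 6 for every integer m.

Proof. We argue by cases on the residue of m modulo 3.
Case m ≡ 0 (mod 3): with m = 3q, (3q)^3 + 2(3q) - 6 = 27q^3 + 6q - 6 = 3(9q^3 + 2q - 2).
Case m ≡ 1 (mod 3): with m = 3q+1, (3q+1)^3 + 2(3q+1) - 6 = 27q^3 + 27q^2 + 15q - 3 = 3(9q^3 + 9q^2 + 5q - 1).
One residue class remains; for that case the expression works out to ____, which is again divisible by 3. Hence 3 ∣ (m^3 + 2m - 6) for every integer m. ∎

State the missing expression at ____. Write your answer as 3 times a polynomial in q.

3(9q^3 + 18q^2 + 14q + 2)

Only m ≡ 2 (mod 3) is unaccounted for. Put m = 3q+2:
(3q+2)^3 + 2(3q+2) - 6 expands to 27q^3 + 54q^2 + 42q + 6,
and factoring out 3 leaves 3(9q^3 + 18q^2 + 14q + 2).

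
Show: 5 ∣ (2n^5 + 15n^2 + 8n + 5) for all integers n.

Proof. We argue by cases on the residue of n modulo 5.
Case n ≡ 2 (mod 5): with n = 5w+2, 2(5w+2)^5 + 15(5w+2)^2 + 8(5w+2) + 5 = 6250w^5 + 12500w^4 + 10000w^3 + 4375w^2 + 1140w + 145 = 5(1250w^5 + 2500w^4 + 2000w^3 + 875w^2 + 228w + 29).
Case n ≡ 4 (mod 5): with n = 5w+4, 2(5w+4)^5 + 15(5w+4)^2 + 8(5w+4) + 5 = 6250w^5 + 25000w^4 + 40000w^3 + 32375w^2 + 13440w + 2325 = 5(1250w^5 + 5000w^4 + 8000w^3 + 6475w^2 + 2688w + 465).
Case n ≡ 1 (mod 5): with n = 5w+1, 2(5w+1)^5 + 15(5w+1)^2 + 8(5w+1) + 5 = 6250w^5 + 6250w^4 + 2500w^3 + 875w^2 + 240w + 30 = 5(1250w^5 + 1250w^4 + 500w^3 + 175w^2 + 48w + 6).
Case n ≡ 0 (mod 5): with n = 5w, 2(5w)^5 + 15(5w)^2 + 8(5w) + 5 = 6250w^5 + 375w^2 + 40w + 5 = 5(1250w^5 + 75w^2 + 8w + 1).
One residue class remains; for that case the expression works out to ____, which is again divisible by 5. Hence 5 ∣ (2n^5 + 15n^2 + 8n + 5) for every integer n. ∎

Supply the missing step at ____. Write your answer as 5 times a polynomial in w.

5(1250w^5 + 3750w^4 + 4500w^3 + 2775w^2 + 908w + 130)

The residues treated are {2, 4, 1, 0}, so the missing case is n ≡ 3 (mod 5); write n = 5w+3.
Then 2(5w+3)^5 + 15(5w+3)^2 + 8(5w+3) + 5 = 6250w^5 + 18750w^4 + 22500w^3 + 13875w^2 + 4540w + 650 = 5(1250w^5 + 3750w^4 + 4500w^3 + 2775w^2 + 908w + 130).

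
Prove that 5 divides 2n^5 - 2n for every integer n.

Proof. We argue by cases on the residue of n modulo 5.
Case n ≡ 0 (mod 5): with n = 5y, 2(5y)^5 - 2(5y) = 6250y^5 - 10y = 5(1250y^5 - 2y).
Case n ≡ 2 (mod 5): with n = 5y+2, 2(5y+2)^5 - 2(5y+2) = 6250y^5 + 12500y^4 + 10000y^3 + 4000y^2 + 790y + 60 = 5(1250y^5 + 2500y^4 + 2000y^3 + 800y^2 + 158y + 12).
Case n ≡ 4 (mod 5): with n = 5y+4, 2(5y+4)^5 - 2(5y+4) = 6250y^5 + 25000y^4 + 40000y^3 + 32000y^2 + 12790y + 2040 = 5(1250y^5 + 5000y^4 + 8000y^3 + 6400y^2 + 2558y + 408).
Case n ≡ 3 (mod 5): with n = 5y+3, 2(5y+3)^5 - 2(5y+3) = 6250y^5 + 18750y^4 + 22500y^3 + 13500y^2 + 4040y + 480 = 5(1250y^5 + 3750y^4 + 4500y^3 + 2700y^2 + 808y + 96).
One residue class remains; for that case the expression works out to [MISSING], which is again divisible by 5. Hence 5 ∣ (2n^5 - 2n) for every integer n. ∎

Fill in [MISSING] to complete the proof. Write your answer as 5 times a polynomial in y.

5(1250y^5 + 1250y^4 + 500y^3 + 100y^2 + 8y)

The residues treated are {0, 2, 4, 3}, so the missing case is n ≡ 1 (mod 5); write n = 5y+1.
Then 2(5y+1)^5 - 2(5y+1) = 6250y^5 + 6250y^4 + 2500y^3 + 500y^2 + 40y = 5(1250y^5 + 1250y^4 + 500y^3 + 100y^2 + 8y).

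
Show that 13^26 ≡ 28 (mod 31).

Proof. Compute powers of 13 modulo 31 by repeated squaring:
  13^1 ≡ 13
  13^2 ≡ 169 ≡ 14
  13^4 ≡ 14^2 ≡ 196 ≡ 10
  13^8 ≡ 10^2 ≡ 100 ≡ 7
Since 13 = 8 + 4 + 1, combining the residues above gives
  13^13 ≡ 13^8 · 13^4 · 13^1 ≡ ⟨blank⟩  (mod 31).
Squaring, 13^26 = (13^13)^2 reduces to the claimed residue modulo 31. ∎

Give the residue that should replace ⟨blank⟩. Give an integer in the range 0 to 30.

11

13^8 · 13^4 · 13^1 ≡ 7 · 10 · 13 = 910.
910 mod 31 = 11, so 13^13 ≡ 11 (mod 31).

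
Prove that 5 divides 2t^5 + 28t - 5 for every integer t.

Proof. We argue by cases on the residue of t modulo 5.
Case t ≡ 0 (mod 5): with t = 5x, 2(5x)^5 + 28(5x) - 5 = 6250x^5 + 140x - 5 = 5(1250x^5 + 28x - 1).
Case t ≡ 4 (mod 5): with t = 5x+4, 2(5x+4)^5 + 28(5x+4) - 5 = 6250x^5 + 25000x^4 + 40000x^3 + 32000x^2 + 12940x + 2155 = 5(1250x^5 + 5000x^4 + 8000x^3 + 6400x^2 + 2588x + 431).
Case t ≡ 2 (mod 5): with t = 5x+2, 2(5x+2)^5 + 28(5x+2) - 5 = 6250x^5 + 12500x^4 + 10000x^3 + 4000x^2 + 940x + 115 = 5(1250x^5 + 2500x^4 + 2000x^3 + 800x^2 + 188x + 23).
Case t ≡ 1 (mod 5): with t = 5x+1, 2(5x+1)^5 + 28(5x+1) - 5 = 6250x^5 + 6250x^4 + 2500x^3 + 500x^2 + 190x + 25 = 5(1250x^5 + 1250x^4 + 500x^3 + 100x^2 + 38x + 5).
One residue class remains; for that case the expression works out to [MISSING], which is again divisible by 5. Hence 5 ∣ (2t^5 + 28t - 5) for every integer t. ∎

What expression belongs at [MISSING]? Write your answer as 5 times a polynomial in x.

The residues treated are {0, 4, 2, 1}, so the missing case is t ≡ 3 (mod 5); write t = 5x+3.
Then 2(5x+3)^5 + 28(5x+3) - 5 = 6250x^5 + 18750x^4 + 22500x^3 + 13500x^2 + 4190x + 565 = 5(1250x^5 + 3750x^4 + 4500x^3 + 2700x^2 + 838x + 113).

5(1250x^5 + 3750x^4 + 4500x^3 + 2700x^2 + 838x + 113)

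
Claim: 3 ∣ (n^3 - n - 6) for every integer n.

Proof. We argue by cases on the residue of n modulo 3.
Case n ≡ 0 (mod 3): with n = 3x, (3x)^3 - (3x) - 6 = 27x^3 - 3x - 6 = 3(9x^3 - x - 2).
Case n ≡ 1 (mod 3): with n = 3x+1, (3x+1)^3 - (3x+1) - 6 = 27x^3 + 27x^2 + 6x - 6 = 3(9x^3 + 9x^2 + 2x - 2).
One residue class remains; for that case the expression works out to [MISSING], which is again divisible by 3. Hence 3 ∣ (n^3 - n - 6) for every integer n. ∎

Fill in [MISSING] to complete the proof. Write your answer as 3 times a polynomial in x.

3(9x^3 + 18x^2 + 11x)

The residues treated are {0, 1}, so the missing case is n ≡ 2 (mod 3); write n = 3x+2.
Then (3x+2)^3 - (3x+2) - 6 = 27x^3 + 54x^2 + 33x = 3(9x^3 + 18x^2 + 11x).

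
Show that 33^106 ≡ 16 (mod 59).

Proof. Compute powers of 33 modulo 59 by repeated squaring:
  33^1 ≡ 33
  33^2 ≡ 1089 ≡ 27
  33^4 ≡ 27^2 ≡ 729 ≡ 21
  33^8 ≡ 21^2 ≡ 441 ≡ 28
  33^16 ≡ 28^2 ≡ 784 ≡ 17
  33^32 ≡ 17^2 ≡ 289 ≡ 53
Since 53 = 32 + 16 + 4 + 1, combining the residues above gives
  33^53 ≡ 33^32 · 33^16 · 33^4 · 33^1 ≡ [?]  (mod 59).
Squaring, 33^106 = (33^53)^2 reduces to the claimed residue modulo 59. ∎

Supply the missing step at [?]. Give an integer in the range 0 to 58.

Multiply the listed residues: 53 · 17 · 21 · 33 = 901 → 18921 → 624393.
Reducing modulo 59: 624393 = 10582·59 + 55, so 33^53 ≡ 55.

55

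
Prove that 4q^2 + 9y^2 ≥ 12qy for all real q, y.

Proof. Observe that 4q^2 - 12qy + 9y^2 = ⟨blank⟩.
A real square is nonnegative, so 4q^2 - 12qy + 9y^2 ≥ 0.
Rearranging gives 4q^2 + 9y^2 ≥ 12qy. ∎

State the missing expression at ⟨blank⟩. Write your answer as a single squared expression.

The leading and trailing coefficients are 2^2 and 3^2, and 12 = 2·2·3, so the trinomial is (2q - 3y)^2.
Hence 4q^2 - 12qy + 9y^2 ≥ 0.

(2q - 3y)^2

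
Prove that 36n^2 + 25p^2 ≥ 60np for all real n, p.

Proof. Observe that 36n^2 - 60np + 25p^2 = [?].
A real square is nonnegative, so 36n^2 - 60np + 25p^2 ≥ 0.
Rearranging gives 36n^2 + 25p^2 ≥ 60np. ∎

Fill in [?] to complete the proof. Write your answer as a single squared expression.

36n^2 - 60np + 25p^2 is a perfect-square trinomial: the outer terms are (6n)^2 and (5p)^2, and the cross term is -2·6n·5p.
So 36n^2 - 60np + 25p^2 = (6n - 5p)^2 ≥ 0.

(6n - 5p)^2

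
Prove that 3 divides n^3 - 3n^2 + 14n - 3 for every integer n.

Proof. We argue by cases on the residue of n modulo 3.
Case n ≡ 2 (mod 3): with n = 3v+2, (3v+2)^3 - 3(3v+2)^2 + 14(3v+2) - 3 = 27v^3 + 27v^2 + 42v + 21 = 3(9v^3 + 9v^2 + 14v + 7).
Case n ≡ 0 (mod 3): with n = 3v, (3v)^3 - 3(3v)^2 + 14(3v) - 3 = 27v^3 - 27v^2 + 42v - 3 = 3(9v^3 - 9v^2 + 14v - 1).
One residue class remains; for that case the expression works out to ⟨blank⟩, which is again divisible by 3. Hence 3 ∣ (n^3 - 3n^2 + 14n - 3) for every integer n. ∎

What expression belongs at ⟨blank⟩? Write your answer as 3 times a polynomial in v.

Only n ≡ 1 (mod 3) is unaccounted for. Put n = 3v+1:
(3v+1)^3 - 3(3v+1)^2 + 14(3v+1) - 3 expands to 27v^3 + 33v + 9,
and factoring out 3 leaves 3(9v^3 + 11v + 3).

3(9v^3 + 11v + 3)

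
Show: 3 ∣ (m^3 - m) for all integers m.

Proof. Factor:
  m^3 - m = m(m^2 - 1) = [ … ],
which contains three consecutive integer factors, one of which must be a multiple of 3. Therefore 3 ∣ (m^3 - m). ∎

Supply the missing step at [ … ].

(m - 1)m(m + 1)

m(m^2 - 1) = m(m - 1)(m + 1) = (m - 1)m(m + 1).
These three factors are consecutive integers, so their product is divisible by 3.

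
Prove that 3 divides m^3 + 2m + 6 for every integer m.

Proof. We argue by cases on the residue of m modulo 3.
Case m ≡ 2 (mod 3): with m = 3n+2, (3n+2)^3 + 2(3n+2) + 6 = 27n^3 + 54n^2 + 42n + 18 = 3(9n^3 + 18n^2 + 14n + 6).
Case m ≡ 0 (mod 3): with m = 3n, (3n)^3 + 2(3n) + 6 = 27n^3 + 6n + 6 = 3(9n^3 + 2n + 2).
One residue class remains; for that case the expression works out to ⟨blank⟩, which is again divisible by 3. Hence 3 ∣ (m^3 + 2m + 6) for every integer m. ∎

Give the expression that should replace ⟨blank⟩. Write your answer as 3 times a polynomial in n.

3(9n^3 + 9n^2 + 5n + 3)

Only m ≡ 1 (mod 3) is unaccounted for. Put m = 3n+1:
(3n+1)^3 + 2(3n+1) + 6 expands to 27n^3 + 27n^2 + 15n + 9,
and factoring out 3 leaves 3(9n^3 + 9n^2 + 5n + 3).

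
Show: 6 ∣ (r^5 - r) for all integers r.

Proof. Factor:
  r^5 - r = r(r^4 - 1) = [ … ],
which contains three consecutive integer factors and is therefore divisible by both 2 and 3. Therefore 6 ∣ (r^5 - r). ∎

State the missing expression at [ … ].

(r - 1)r(r + 1)(r^2 + 1)

r^4 - 1 = (r^2 - 1)(r^2 + 1), and r^2 - 1 = (r-1)(r+1).
So r(r^4 - 1) = (r - 1)r(r + 1)(r^2 + 1).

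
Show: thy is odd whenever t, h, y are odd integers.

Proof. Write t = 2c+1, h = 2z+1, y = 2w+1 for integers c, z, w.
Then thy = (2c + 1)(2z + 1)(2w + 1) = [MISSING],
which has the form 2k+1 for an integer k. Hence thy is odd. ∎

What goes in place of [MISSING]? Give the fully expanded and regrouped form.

2(4cwz + 2cw + 2cz + c + 2wz + w + z) + 1

Expanding: (2c + 1)(2z + 1)(2w + 1) = 8cwz + 4cw + 4cz + 2c + 4wz + 2w + 2z + 1.
Every term except the constant is even, so this is 2(4cwz + 2cw + 2cz + c + 2wz + w + z) + 1,
and 4cwz + 2cw + 2cz + c + 2wz + w + z ∈ ℤ gives the required form.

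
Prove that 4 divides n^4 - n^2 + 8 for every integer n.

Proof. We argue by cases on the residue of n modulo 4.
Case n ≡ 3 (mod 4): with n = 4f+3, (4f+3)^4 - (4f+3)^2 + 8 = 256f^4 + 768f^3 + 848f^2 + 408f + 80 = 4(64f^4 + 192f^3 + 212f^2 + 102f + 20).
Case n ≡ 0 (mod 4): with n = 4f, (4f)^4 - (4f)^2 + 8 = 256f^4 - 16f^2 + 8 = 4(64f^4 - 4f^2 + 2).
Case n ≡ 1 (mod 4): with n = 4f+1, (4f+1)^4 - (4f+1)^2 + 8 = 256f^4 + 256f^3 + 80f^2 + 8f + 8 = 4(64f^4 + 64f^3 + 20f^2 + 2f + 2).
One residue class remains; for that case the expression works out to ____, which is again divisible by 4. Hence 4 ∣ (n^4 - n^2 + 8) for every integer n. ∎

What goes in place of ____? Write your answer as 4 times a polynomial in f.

4(64f^4 + 128f^3 + 92f^2 + 28f + 5)

Only n ≡ 2 (mod 4) is unaccounted for. Put n = 4f+2:
(4f+2)^4 - (4f+2)^2 + 8 expands to 256f^4 + 512f^3 + 368f^2 + 112f + 20,
and factoring out 4 leaves 4(64f^4 + 128f^3 + 92f^2 + 28f + 5).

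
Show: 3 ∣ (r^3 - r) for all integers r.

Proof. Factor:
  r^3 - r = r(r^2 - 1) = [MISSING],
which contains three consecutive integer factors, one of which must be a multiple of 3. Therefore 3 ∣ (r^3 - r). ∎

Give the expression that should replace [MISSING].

(r - 1)r(r + 1)

r(r^2 - 1) = r(r - 1)(r + 1) = (r - 1)r(r + 1).
These three factors are consecutive integers, so their product is divisible by 3.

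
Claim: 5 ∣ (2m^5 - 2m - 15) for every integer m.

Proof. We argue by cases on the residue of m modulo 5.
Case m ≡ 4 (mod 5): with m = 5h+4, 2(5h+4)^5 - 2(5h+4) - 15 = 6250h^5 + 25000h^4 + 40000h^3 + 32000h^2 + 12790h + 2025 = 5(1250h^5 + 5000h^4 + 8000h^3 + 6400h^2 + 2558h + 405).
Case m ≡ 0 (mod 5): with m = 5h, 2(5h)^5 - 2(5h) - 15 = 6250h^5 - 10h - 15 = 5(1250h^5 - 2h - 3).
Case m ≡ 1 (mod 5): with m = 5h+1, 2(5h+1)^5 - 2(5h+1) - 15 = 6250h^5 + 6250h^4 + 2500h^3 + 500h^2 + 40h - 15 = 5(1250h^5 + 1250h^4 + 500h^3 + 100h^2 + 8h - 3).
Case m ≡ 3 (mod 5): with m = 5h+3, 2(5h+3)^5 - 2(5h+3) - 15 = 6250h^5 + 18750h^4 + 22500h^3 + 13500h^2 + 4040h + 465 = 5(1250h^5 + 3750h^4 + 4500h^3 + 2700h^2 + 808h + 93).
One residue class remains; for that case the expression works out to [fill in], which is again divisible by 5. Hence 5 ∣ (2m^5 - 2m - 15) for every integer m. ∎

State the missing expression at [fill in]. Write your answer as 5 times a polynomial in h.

5(1250h^5 + 2500h^4 + 2000h^3 + 800h^2 + 158h + 9)

Only m ≡ 2 (mod 5) is unaccounted for. Put m = 5h+2:
2(5h+2)^5 - 2(5h+2) - 15 expands to 6250h^5 + 12500h^4 + 10000h^3 + 4000h^2 + 790h + 45,
and factoring out 5 leaves 5(1250h^5 + 2500h^4 + 2000h^3 + 800h^2 + 158h + 9).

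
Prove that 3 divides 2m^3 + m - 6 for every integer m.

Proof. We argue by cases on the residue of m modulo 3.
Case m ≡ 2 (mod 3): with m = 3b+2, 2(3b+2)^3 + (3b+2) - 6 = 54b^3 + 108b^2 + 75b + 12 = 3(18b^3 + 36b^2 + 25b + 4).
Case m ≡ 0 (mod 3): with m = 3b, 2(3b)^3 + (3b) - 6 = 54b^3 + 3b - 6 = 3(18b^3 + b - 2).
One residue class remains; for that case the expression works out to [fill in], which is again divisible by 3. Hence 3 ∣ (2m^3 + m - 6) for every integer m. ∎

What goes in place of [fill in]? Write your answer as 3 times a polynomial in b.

3(18b^3 + 18b^2 + 7b - 1)

The residues treated are {2, 0}, so the missing case is m ≡ 1 (mod 3); write m = 3b+1.
Then 2(3b+1)^3 + (3b+1) - 6 = 54b^3 + 54b^2 + 21b - 3 = 3(18b^3 + 18b^2 + 7b - 1).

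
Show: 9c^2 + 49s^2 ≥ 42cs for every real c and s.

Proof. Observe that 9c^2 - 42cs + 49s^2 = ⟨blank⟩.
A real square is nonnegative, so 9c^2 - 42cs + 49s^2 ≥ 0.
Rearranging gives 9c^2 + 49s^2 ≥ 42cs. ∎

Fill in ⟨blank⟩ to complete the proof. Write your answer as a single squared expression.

The leading and trailing coefficients are 3^2 and 7^2, and 42 = 2·3·7, so the trinomial is (3c - 7s)^2.
Hence 9c^2 - 42cs + 49s^2 ≥ 0.

(3c - 7s)^2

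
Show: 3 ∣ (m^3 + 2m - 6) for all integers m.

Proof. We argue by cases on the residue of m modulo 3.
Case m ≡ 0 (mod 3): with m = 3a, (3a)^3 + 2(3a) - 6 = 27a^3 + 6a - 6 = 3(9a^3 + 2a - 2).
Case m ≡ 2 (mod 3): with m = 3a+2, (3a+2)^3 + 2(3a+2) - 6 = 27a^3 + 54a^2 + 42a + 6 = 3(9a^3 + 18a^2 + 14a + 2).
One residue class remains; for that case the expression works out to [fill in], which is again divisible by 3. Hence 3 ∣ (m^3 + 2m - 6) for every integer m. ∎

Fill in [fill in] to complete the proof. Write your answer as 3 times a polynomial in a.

Only m ≡ 1 (mod 3) is unaccounted for. Put m = 3a+1:
(3a+1)^3 + 2(3a+1) - 6 expands to 27a^3 + 27a^2 + 15a - 3,
and factoring out 3 leaves 3(9a^3 + 9a^2 + 5a - 1).

3(9a^3 + 9a^2 + 5a - 1)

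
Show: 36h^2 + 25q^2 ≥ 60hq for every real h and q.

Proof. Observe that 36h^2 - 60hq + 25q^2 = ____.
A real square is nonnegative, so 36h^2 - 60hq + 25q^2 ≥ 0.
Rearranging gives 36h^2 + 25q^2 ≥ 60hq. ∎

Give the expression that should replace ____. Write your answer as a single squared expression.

36h^2 - 60hq + 25q^2 is a perfect-square trinomial: the outer terms are (6h)^2 and (5q)^2, and the cross term is -2·6h·5q.
So 36h^2 - 60hq + 25q^2 = (6h - 5q)^2 ≥ 0.

(6h - 5q)^2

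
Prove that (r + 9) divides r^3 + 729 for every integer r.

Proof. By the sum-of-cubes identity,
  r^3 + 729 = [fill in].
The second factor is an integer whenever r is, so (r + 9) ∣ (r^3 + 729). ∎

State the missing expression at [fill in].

(r + 9)(r^2 - 9r + 81)

Polynomial division of r^3 + 729 by r + 9 leaves remainder 0 and quotient r^2 - 9r + 81.
Hence r^3 + 729 = (r + 9)(r^2 - 9r + 81).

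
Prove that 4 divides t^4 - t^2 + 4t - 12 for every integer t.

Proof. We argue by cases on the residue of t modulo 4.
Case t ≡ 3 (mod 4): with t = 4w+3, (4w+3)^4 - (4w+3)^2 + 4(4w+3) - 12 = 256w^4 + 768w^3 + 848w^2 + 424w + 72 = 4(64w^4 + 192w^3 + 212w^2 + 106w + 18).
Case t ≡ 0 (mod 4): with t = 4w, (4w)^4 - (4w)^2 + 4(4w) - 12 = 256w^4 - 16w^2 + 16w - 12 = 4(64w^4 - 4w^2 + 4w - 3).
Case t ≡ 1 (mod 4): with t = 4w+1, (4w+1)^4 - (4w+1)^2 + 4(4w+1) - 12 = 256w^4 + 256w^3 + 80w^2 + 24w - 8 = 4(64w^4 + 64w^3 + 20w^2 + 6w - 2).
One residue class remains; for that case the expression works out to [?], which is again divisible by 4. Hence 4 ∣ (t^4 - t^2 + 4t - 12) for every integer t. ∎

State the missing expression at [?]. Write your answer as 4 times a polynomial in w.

The residues treated are {3, 0, 1}, so the missing case is t ≡ 2 (mod 4); write t = 4w+2.
Then (4w+2)^4 - (4w+2)^2 + 4(4w+2) - 12 = 256w^4 + 512w^3 + 368w^2 + 128w + 8 = 4(64w^4 + 128w^3 + 92w^2 + 32w + 2).

4(64w^4 + 128w^3 + 92w^2 + 32w + 2)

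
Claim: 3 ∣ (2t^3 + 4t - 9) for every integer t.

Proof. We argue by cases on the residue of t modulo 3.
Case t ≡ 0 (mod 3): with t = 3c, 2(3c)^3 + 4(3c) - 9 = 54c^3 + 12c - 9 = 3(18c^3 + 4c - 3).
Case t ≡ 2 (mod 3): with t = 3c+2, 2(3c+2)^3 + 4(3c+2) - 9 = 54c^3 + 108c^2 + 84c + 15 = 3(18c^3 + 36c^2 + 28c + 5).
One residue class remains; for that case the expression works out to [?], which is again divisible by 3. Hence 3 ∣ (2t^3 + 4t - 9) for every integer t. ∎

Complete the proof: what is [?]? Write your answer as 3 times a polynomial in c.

Only t ≡ 1 (mod 3) is unaccounted for. Put t = 3c+1:
2(3c+1)^3 + 4(3c+1) - 9 expands to 54c^3 + 54c^2 + 30c - 3,
and factoring out 3 leaves 3(18c^3 + 18c^2 + 10c - 1).

3(18c^3 + 18c^2 + 10c - 1)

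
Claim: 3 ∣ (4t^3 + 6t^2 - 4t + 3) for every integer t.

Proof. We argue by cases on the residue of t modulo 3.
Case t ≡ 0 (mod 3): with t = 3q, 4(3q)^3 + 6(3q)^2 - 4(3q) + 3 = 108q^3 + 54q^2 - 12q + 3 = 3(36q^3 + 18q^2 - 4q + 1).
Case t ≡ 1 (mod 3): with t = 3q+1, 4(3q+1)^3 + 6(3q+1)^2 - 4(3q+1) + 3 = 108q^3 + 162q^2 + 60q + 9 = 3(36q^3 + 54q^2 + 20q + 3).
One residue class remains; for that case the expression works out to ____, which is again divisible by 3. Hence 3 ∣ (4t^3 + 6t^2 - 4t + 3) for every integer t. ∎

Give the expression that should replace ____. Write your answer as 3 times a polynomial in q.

The residues treated are {0, 1}, so the missing case is t ≡ 2 (mod 3); write t = 3q+2.
Then 4(3q+2)^3 + 6(3q+2)^2 - 4(3q+2) + 3 = 108q^3 + 270q^2 + 204q + 51 = 3(36q^3 + 90q^2 + 68q + 17).

3(36q^3 + 90q^2 + 68q + 17)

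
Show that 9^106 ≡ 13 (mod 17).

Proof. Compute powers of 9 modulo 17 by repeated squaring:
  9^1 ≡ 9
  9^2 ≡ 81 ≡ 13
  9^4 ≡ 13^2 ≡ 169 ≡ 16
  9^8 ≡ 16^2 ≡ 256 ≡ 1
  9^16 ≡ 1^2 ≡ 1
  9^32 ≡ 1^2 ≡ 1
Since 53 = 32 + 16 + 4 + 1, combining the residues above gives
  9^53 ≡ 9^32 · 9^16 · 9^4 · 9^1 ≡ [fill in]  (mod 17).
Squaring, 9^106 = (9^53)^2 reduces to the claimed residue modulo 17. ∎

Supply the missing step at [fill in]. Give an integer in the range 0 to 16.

Multiply the listed residues: 1 · 1 · 16 · 9 = 1 → 16 → 144.
Reducing modulo 17: 144 = 8·17 + 8, so 9^53 ≡ 8.

8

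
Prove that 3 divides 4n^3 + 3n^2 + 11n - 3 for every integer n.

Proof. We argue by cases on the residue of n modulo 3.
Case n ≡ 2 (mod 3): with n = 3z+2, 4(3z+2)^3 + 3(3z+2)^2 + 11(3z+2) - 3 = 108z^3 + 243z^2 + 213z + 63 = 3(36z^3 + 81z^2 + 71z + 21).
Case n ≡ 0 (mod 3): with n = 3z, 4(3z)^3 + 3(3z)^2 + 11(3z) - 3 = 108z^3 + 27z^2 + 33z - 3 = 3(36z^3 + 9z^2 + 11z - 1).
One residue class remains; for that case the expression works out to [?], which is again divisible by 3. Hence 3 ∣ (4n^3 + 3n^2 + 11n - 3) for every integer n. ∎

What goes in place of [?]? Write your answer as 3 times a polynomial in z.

3(36z^3 + 45z^2 + 29z + 5)

Only n ≡ 1 (mod 3) is unaccounted for. Put n = 3z+1:
4(3z+1)^3 + 3(3z+1)^2 + 11(3z+1) - 3 expands to 108z^3 + 135z^2 + 87z + 15,
and factoring out 3 leaves 3(36z^3 + 45z^2 + 29z + 5).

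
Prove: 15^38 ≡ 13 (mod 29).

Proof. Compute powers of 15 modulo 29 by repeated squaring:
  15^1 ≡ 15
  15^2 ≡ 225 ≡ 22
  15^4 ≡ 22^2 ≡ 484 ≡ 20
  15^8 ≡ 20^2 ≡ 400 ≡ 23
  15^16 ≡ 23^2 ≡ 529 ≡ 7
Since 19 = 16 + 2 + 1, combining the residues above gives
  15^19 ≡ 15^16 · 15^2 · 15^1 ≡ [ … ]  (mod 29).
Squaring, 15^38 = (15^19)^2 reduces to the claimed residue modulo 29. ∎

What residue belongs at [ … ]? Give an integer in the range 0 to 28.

Multiply the listed residues: 7 · 22 · 15 = 154 → 2310.
Reducing modulo 29: 2310 = 79·29 + 19, so 15^19 ≡ 19.

19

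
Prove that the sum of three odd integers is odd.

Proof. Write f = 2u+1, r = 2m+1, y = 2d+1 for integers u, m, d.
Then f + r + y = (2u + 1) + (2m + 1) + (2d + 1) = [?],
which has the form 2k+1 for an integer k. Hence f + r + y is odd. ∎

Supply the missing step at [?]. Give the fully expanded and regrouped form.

2(d + m + u + 1) + 1

(2u + 1) + (2m + 1) + (2d + 1) = 2d + 2m + 2u + 3
= 2(d + m + u + 1) + 1.
Since d + m + u + 1 is an integer, the sum is of the form 2k+1 for an integer k.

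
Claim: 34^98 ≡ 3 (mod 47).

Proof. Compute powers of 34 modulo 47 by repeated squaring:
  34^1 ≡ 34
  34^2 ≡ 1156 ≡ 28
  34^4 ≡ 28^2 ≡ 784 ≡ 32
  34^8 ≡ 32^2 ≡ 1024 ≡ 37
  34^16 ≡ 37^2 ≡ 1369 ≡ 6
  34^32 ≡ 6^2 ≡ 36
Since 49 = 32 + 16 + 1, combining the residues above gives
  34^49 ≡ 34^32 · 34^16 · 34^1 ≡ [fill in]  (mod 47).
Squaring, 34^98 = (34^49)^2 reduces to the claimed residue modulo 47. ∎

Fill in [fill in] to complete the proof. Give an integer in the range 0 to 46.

12

34^32 · 34^16 · 34^1 ≡ 36 · 6 · 34 = 7344.
7344 mod 47 = 12, so 34^49 ≡ 12 (mod 47).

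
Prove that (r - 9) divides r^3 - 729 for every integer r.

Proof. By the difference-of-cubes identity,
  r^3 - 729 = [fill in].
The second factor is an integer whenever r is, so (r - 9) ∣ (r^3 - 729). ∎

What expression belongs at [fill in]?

a^3 - b^3 = (a - b)(a^2 + ab + b^2). With a = r, b = 9:
r^3 - 729 = (r - 9)(r^2 + 9r + 81).

(r - 9)(r^2 + 9r + 81)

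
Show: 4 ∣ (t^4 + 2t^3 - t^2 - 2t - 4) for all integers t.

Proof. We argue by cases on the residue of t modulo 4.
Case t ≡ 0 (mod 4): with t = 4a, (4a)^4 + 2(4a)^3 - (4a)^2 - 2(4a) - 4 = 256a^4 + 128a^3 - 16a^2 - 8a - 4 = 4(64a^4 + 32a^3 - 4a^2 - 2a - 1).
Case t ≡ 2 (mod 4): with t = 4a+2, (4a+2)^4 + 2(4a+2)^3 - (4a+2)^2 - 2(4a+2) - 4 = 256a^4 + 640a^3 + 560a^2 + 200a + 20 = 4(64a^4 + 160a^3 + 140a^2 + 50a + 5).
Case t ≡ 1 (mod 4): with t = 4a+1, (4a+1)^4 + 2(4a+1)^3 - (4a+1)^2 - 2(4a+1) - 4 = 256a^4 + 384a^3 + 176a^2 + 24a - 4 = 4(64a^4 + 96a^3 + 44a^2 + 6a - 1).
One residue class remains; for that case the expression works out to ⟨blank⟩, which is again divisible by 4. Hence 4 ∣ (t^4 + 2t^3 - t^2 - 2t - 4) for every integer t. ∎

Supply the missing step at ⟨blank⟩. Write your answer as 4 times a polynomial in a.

Only t ≡ 3 (mod 4) is unaccounted for. Put t = 4a+3:
(4a+3)^4 + 2(4a+3)^3 - (4a+3)^2 - 2(4a+3) - 4 expands to 256a^4 + 896a^3 + 1136a^2 + 616a + 116,
and factoring out 4 leaves 4(64a^4 + 224a^3 + 284a^2 + 154a + 29).

4(64a^4 + 224a^3 + 284a^2 + 154a + 29)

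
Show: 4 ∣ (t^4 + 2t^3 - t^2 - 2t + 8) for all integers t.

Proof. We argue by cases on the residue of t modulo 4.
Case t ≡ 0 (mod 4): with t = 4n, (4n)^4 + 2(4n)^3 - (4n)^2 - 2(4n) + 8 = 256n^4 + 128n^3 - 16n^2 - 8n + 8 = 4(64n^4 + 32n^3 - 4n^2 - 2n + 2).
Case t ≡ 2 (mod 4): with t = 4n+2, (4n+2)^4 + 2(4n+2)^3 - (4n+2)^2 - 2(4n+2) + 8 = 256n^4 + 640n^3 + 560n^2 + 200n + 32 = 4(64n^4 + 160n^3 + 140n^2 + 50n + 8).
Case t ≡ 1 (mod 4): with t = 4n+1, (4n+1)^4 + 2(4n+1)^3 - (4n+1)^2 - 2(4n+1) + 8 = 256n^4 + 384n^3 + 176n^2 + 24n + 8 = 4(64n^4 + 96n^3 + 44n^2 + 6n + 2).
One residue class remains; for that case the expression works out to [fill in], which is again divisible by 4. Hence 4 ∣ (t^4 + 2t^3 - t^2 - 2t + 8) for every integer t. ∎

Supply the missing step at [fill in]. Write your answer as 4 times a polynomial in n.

4(64n^4 + 224n^3 + 284n^2 + 154n + 32)

Only t ≡ 3 (mod 4) is unaccounted for. Put t = 4n+3:
(4n+3)^4 + 2(4n+3)^3 - (4n+3)^2 - 2(4n+3) + 8 expands to 256n^4 + 896n^3 + 1136n^2 + 616n + 128,
and factoring out 4 leaves 4(64n^4 + 224n^3 + 284n^2 + 154n + 32).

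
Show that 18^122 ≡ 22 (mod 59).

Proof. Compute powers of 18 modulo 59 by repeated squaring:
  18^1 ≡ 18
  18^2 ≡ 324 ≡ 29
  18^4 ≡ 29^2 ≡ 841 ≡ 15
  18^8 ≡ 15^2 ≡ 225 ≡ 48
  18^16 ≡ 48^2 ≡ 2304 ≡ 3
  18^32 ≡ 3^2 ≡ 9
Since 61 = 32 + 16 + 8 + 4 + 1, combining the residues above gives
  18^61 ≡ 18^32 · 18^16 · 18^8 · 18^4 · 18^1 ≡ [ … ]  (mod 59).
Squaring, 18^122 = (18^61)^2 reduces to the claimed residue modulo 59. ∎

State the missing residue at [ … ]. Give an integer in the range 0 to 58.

18^32 · 18^16 · 18^8 · 18^4 · 18^1 ≡ 9 · 3 · 48 · 15 · 18 = 349920.
349920 mod 59 = 50, so 18^61 ≡ 50 (mod 59).

50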